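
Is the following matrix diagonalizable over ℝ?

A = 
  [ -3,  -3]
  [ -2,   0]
Yes

tr(A) = -3, det(A) = -6
Characteristic polynomial: λ² - tr(A)λ + det(A) = λ² + 3λ - 6
λ² + 3λ - 6 = 0  ⇒  λ = (-3 ± √((3)² - 4·(-6)))/2 = (-3 ± √(33))/2
  = (-3 + √33)/2,  (-3 - √33)/2
Eigenvalues: (-3 + √33)/2, (-3 - √33)/2  (≈ 1.372, -4.372)
The two irrational eigenvalues are distinct (simple), so each has alg. mult. = geom. mult. = 1.
Sum of geometric multiplicities equals n, so A has n independent eigenvectors.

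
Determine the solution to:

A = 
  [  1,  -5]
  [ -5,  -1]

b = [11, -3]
x = [1, -2]

Row reduce the augmented matrix [A|b]:
R2 → R2 + (5)·R1
REF = 
  [  1,  -5,  11]
  [  0, -26,  52]

Back-substitution:
x₂ = 52 / (-26) = -2
x₁ = (11 - (-5)(-2)) / 1 = 1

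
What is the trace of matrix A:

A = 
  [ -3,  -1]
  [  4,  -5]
-8

tr(A) = -3 + -5 = -8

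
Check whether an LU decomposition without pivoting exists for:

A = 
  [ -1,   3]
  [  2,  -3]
Yes.
A[1,1] = -1 ≠ 0, so Gaussian elimination proceeds without a row swap: multiplier ℓ₂₁ = (2)/(-1) = -2, and U[2,2] = -3 - (-2)(3) = 3.
L = 
  [  1,   0]
  [ -2,   1]
U = 
  [ -1,   3]
  [  0,   3]
Check row 2 of LU: [(-2)(-1), (-2)(3) + 3] = [2, -3] = row 2 of A ✓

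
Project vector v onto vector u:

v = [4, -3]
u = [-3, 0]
proj_u(v) = [4, 0]

v·u = (4)(-3) + (-3)(0) = -12
u·u = (-3)² + (0)² = 9
proj_u(v) = (v·u / u·u) × u = (-12/9) × u = (-4/3) × u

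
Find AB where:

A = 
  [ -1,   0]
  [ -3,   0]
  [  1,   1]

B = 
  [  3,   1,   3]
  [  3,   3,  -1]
A is 3×2 and B is 2×3, so AB is 3×3. Each entry is (row of A)·(column of B):
AB[1,1] = (-1)(3) + (0)(3) = -3
AB[1,2] = (-1)(1) + (0)(3) = -1
AB[1,3] = (-1)(3) + (0)(-1) = -3
AB[2,1] = (-3)(3) + (0)(3) = -9
AB[2,2] = (-3)(1) + (0)(3) = -3
AB[2,3] = (-3)(3) + (0)(-1) = -9
AB[3,1] = (1)(3) + (1)(3) = 6
AB[3,2] = (1)(1) + (1)(3) = 4
AB[3,3] = (1)(3) + (1)(-1) = 2

AB = 
  [ -3,  -1,  -3]
  [ -9,  -3,  -9]
  [  6,   4,   2]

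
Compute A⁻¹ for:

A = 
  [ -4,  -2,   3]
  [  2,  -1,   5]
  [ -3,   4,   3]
det(A) = (-4)·((-1)(3) - (5)(4)) - (-2)·((2)(3) - (5)(-3)) + (3)·((2)(4) - (-1)(-3))
  = (-4)(-23) - (-2)(21) + (3)(5)
  = 149
det(A) = 149 ≠ 0, so A is invertible.

Cofactors Cᵢⱼ = (-1)ⁱ⁺ʲ·Mᵢⱼ:
C = 
  [-23, -21,   5]
  [ 18,  -3,  22]
  [ -7,  26,   8]

adj(A) = Cᵀ:
adj(A) = 
  [-23,  18,  -7]
  [-21,  -3,  26]
  [  5,  22,   8]

A⁻¹ = (1/149) · adj(A):
A⁻¹ = 
  [-23/149,  18/149,  -7/149]
  [-21/149,  -3/149,  26/149]
  [  5/149,  22/149,   8/149]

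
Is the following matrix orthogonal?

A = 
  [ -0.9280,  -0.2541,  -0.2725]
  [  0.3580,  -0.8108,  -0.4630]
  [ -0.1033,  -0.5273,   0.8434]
Yes

AᵀA = 
  [  1,   0,   0]
  [  0,   1,  -0.0001]
  [  0,  -0.0001,   0.9999]
≈ I (equal to I up to the 4-dp rounding of the entries)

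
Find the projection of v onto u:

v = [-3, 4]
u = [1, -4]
proj_u(v) = [-19/17, 76/17]

v·u = (-3)(1) + (4)(-4) = -19
u·u = (1)² + (-4)² = 17
proj_u(v) = (v·u / u·u) × u = (-19/17) × u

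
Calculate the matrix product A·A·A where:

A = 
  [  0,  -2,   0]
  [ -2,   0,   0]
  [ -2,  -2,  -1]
A² = A·A:
A²[1,1] = (0)(0) + (-2)(-2) + (0)(-2) = 4
A²[1,2] = (0)(-2) + (-2)(0) + (0)(-2) = 0
A²[1,3] = (0)(0) + (-2)(0) + (0)(-1) = 0
A²[2,1] = (-2)(0) + (0)(-2) + (0)(-2) = 0
A²[2,2] = (-2)(-2) + (0)(0) + (0)(-2) = 4
A²[2,3] = (-2)(0) + (0)(0) + (0)(-1) = 0
A²[3,1] = (-2)(0) + (-2)(-2) + (-1)(-2) = 6
A²[3,2] = (-2)(-2) + (-2)(0) + (-1)(-2) = 6
A²[3,3] = (-2)(0) + (-2)(0) + (-1)(-1) = 1
A² = 
  [  4,   0,   0]
  [  0,   4,   0]
  [  6,   6,   1]

A^3 = A^2·A:
A^3[1,1] = (4)(0) + (0)(-2) + (0)(-2) = 0
A^3[1,2] = (4)(-2) + (0)(0) + (0)(-2) = -8
A^3[1,3] = (4)(0) + (0)(0) + (0)(-1) = 0
A^3[2,1] = (0)(0) + (4)(-2) + (0)(-2) = -8
A^3[2,2] = (0)(-2) + (4)(0) + (0)(-2) = 0
A^3[2,3] = (0)(0) + (4)(0) + (0)(-1) = 0
A^3[3,1] = (6)(0) + (6)(-2) + (1)(-2) = -14
A^3[3,2] = (6)(-2) + (6)(0) + (1)(-2) = -14
A^3[3,3] = (6)(0) + (6)(0) + (1)(-1) = -1
A^3 = 
  [  0,  -8,   0]
  [ -8,   0,   0]
  [-14, -14,  -1]

Therefore
A^3 = 
  [  0,  -8,   0]
  [ -8,   0,   0]
  [-14, -14,  -1]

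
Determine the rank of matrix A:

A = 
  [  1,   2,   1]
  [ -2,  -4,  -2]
rank(A) = 1

Row reduce:
R2 → R2 + (2)·R1
REF = 
  [  1,   2,   1]
  [  0,   0,   0]
Pivot columns: 1 → 1 pivot.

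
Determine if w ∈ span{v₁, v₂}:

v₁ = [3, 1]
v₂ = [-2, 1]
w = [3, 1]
Yes

Form the augmented matrix and row-reduce:
[v₁|v₂|w] = 
  [  3,  -2,   3]
  [  1,   1,   1]
R2 → R2 - (1/3)·R1
REF = 
  [  3,  -2,   3]
  [  0, 5/3,   0]

No row of the form [0 0 | nonzero], so the system is consistent. Back-substitution gives c₁ = 1, c₂ = 0: w = (1)·v₁ + (0)·v₂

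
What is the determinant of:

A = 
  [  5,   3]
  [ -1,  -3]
For a 2×2 matrix, det = ad - bc = (5)(-3) - (3)(-1) = -12

det(A) = -12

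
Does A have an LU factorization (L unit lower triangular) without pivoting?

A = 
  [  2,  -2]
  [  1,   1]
Yes.
A[1,1] = 2 ≠ 0, so Gaussian elimination proceeds without a row swap: multiplier ℓ₂₁ = (1)/(2) = 1/2, and U[2,2] = 1 - (1/2)(-2) = 2.
L = 
  [  1,   0]
  [1/2,   1]
U = 
  [  2,  -2]
  [  0,   2]
Check row 2 of LU: [(1/2)(2), (1/2)(-2) + 2] = [1, 1] = row 2 of A ✓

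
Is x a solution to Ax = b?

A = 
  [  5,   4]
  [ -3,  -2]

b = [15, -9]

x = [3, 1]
No

Ax = [19, -11] ≠ b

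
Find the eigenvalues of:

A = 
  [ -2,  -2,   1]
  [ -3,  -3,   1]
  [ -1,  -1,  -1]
λ = 0, -3 + √2, -3 - √2  (≈ 0, -1.586, -4.414)

Characteristic polynomial: det(λI - A) = λ³ + 6λ² + 7λ
The constant term is 0, so λ = 0 is a root: p(λ) = λ(λ² + 6λ + 7)
λ² + 6λ + 7 = 0  ⇒  λ = (-6 ± √((6)² - 4·(7)))/2 = (-6 ± √(8))/2
  = -3 + √2,  -3 - √2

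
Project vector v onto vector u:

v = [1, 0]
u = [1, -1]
v·u = (1)(1) + (0)(-1) = 1
u·u = (1)² + (-1)² = 2
proj_u(v) = (v·u / u·u) × u = (1/2) × u

proj_u(v) = [1/2, -1/2]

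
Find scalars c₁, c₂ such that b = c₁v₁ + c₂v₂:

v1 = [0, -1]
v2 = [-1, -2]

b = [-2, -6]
c1 = 2, c2 = 2

b = 2·v1 + 2·v2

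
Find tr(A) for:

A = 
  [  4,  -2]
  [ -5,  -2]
2

tr(A) = 4 + -2 = 2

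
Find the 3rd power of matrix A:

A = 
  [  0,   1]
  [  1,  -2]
A^3 = 
  [ -2,   5]
  [  5, -12]

A² = A·A:
A²[1,1] = (0)(0) + (1)(1) = 1
A²[1,2] = (0)(1) + (1)(-2) = -2
A²[2,1] = (1)(0) + (-2)(1) = -2
A²[2,2] = (1)(1) + (-2)(-2) = 5
A² = 
  [  1,  -2]
  [ -2,   5]

A^3 = A^2·A:
A^3[1,1] = (1)(0) + (-2)(1) = -2
A^3[1,2] = (1)(1) + (-2)(-2) = 5
A^3[2,1] = (-2)(0) + (5)(1) = 5
A^3[2,2] = (-2)(1) + (5)(-2) = -12
A^3 = 
  [ -2,   5]
  [  5, -12]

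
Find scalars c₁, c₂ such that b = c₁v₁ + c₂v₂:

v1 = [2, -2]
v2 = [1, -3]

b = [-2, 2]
c1 = -1, c2 = 0

b = -1·v1 + 0·v2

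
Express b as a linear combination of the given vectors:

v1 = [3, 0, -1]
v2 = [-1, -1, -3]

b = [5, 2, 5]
c1 = 1, c2 = -2

b = 1·v1 + -2·v2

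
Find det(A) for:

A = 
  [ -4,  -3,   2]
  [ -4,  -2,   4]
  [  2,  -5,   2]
-64

Cofactor expansion along row 1:
det(A) = (-4)·((-2)(2) - (4)(-5)) - (-3)·((-4)(2) - (4)(2)) + (2)·((-4)(-5) - (-2)(2))
  = (-4)(16) - (-3)(-16) + (2)(24)
  = -64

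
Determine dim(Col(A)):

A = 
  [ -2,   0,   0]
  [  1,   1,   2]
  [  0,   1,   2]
dim(Col(A)) = 2

Row reduce:
R2 → R2 + (1/2)·R1
R3 → R3 - (1)·R2
REF = 
  [ -2,   0,   0]
  [  0,   1,   2]
  [  0,   0,   0]
Pivot columns: 1, 2 → 2 pivots.
dim(Col(A)) = number of pivot columns = 2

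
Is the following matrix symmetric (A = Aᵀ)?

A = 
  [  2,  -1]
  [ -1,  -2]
Yes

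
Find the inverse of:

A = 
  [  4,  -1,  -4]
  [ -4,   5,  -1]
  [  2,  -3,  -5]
det(A) = (4)·((5)(-5) - (-1)(-3)) - (-1)·((-4)(-5) - (-1)(2)) + (-4)·((-4)(-3) - (5)(2))
  = (4)(-28) - (-1)(22) + (-4)(2)
  = -98
det(A) = -98 ≠ 0, so A is invertible.

Cofactors Cᵢⱼ = (-1)ⁱ⁺ʲ·Mᵢⱼ:
C = 
  [-28, -22,   2]
  [  7, -12,  10]
  [ 21,  20,  16]

adj(A) = Cᵀ:
adj(A) = 
  [-28,   7,  21]
  [-22, -12,  20]
  [  2,  10,  16]

A⁻¹ = (-1/98) · adj(A):
A⁻¹ = 
  [   2/7,  -1/14,  -3/14]
  [ 11/49,   6/49, -10/49]
  [ -1/49,  -5/49,  -8/49]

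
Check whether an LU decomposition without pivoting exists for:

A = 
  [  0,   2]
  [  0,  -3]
Yes.
The first column is zero, so A is already upper triangular: L = I, U = A.
L = 
  [  1,   0]
  [  0,   1]
U = 
  [  0,   2]
  [  0,  -3]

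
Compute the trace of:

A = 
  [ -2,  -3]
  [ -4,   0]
-2

tr(A) = -2 + 0 = -2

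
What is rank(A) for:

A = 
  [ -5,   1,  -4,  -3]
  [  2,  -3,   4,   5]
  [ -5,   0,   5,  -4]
Row reduce:
R2 → R2 + (2/5)·R1
R3 → R3 - (1)·R1
R3 → R3 - (5/13)·R2
REF = 
  [    -5,      1,     -4,     -3]
  [     0,  -13/5,   12/5,   19/5]
  [     0,      0, 105/13, -32/13]
Pivot columns: 1, 2, 3 → 3 pivots.

rank(A) = 3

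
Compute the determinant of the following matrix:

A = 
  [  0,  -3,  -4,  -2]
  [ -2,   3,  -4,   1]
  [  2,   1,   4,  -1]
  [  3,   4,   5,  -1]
32

Cofactor expansion along row 1: det(A) = a₁₁M₁₁ - a₁₂M₁₂ + a₁₃M₁₃ - a₁₄M₁₄

M₁₁ = det[[3, -4, 1]; [1, 4, -1]; [4, 5, -1]]
  = (3)·((4)(-1) - (-1)(5)) - (-4)·((1)(-1) - (-1)(4)) + (1)·((1)(5) - (4)(4))
  = (3)(1) - (-4)(3) + (1)(-11)
  = 4
M₁₂ = det[[-2, -4, 1]; [2, 4, -1]; [3, 5, -1]]
  = (-2)·((4)(-1) - (-1)(5)) - (-4)·((2)(-1) - (-1)(3)) + (1)·((2)(5) - (4)(3))
  = (-2)(1) - (-4)(1) + (1)(-2)
  = 0
M₁₃ = det[[-2, 3, 1]; [2, 1, -1]; [3, 4, -1]]
  = (-2)·((1)(-1) - (-1)(4)) - (3)·((2)(-1) - (-1)(3)) + (1)·((2)(4) - (1)(3))
  = (-2)(3) - (3)(1) + (1)(5)
  = -4
M₁₄ = det[[-2, 3, -4]; [2, 1, 4]; [3, 4, 5]]
  = (-2)·((1)(5) - (4)(4)) - (3)·((2)(5) - (4)(3)) + (-4)·((2)(4) - (1)(3))
  = (-2)(-11) - (3)(-2) + (-4)(5)
  = 8

det(A) = (0)(4) - (-3)(0) + (-4)(-4) - (-2)(8) = 32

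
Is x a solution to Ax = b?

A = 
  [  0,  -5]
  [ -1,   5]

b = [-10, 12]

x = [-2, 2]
Yes

Ax = [-10, 12] = b ✓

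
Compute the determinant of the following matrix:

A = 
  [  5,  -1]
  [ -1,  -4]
-21

For a 2×2 matrix, det = ad - bc = (5)(-4) - (-1)(-1) = -21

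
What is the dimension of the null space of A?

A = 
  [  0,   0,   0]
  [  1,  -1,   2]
nullity(A) = 2

Row reduce:
Swap R1 ↔ R2
REF = 
  [  1,  -1,   2]
  [  0,   0,   0]
Pivot columns: 1 → 1 pivot.
rank(A) = 1, so nullity(A) = 3 - 1 = 2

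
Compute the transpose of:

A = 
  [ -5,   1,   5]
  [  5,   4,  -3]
Aᵀ = 
  [ -5,   5]
  [  1,   4]
  [  5,  -3]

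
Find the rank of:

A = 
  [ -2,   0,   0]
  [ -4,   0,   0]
Row reduce:
R2 → R2 - (2)·R1
REF = 
  [ -2,   0,   0]
  [  0,   0,   0]
Pivot columns: 1 → 1 pivot.

rank(A) = 1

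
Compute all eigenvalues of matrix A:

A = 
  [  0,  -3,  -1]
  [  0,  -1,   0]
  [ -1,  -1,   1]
Characteristic polynomial: det(λI - A) = λ³ - 2λ - 1
Testing integer divisors of the constant term: p(-1) = 0, so (λ + 1) is a factor:
p(λ) = (λ + 1)(λ² - λ - 1)
λ² - λ - 1 = 0  ⇒  λ = (1 ± √((-1)² - 4·(-1)))/2 = (1 ± √(5))/2
  = (1 + √5)/2,  (1 - √5)/2

λ = -1, (1 + √5)/2, (1 - √5)/2  (≈ -1, 1.618, -0.618)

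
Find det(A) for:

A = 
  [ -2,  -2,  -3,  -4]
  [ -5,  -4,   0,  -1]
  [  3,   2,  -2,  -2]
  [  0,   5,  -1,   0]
13

Cofactor expansion along row 1: det(A) = a₁₁M₁₁ - a₁₂M₁₂ + a₁₃M₁₃ - a₁₄M₁₄

M₁₁ = det[[-4, 0, -1]; [2, -2, -2]; [5, -1, 0]]
  = (-4)·((-2)(0) - (-2)(-1)) - (0)·((2)(0) - (-2)(5)) + (-1)·((2)(-1) - (-2)(5))
  = (-4)(-2) - (0)(10) + (-1)(8)
  = 0
M₁₂ = det[[-5, 0, -1]; [3, -2, -2]; [0, -1, 0]]
  = (-5)·((-2)(0) - (-2)(-1)) - (0)·((3)(0) - (-2)(0)) + (-1)·((3)(-1) - (-2)(0))
  = (-5)(-2) - (0)(0) + (-1)(-3)
  = 13
M₁₃ = det[[-5, -4, -1]; [3, 2, -2]; [0, 5, 0]]
  = (-5)·((2)(0) - (-2)(5)) - (-4)·((3)(0) - (-2)(0)) + (-1)·((3)(5) - (2)(0))
  = (-5)(10) - (-4)(0) + (-1)(15)
  = -65
M₁₄ = det[[-5, -4, 0]; [3, 2, -2]; [0, 5, -1]]
  = (-5)·((2)(-1) - (-2)(5)) - (-4)·((3)(-1) - (-2)(0)) + (0)·((3)(5) - (2)(0))
  = (-5)(8) - (-4)(-3) + (0)(15)
  = -52

det(A) = (-2)(0) - (-2)(13) + (-3)(-65) - (-4)(-52) = 13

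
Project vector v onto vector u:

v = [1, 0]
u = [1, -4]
v·u = (1)(1) + (0)(-4) = 1
u·u = (1)² + (-4)² = 17
proj_u(v) = (v·u / u·u) × u = (1/17) × u

proj_u(v) = [1/17, -4/17]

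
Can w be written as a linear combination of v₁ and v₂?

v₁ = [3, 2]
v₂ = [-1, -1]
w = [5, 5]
Yes

Form the augmented matrix and row-reduce:
[v₁|v₂|w] = 
  [  3,  -1,   5]
  [  2,  -1,   5]
R2 → R2 - (2/3)·R1
REF = 
  [   3,   -1,    5]
  [   0, -1/3,  5/3]

No row of the form [0 0 | nonzero], so the system is consistent. Back-substitution gives c₁ = 0, c₂ = -5: w = (0)·v₁ + (-5)·v₂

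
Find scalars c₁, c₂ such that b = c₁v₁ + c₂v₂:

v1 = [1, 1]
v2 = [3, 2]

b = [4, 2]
c1 = -2, c2 = 2

b = -2·v1 + 2·v2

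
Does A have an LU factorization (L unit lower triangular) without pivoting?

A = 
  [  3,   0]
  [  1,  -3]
Yes.
A[1,1] = 3 ≠ 0, so Gaussian elimination proceeds without a row swap: multiplier ℓ₂₁ = (1)/(3) = 1/3, and U[2,2] = -3 - (1/3)(0) = -3.
L = 
  [  1,   0]
  [1/3,   1]
U = 
  [  3,   0]
  [  0,  -3]
Check row 2 of LU: [(1/3)(3), (1/3)(0) + (-3)] = [1, -3] = row 2 of A ✓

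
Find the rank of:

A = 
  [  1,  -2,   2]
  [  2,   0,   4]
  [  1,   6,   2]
rank(A) = 2

Row reduce:
R2 → R2 - (2)·R1
R3 → R3 - (1)·R1
R3 → R3 - (2)·R2
REF = 
  [  1,  -2,   2]
  [  0,   4,   0]
  [  0,   0,   0]
Pivot columns: 1, 2 → 2 pivots.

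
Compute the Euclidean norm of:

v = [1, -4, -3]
5.099

||v||₂ = √((1)² + (-4)² + (-3)²) = √26 = 5.099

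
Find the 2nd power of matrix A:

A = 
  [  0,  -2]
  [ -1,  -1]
A² = A·A:
A²[1,1] = (0)(0) + (-2)(-1) = 2
A²[1,2] = (0)(-2) + (-2)(-1) = 2
A²[2,1] = (-1)(0) + (-1)(-1) = 1
A²[2,2] = (-1)(-2) + (-1)(-1) = 3
A² = 
  [  2,   2]
  [  1,   3]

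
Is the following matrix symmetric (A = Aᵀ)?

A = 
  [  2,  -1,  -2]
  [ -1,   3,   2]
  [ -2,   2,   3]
Yes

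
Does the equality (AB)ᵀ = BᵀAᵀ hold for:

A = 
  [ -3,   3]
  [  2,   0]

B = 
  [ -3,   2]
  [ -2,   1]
Yes

(AB)ᵀ = 
  [  3,  -6]
  [ -3,   4]

BᵀAᵀ = 
  [  3,  -6]
  [ -3,   4]

Both sides are equal — this is the standard identity (AB)ᵀ = BᵀAᵀ, which holds for all A, B.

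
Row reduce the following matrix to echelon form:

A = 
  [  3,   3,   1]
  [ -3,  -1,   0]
Row operations:
R2 → R2 + (1)·R1

Resulting echelon form:
REF = 
  [  3,   3,   1]
  [  0,   2,   1]

Rank = 2 (number of non-zero pivot rows).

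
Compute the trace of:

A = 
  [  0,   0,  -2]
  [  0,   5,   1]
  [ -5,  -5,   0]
5

tr(A) = 0 + 5 + 0 = 5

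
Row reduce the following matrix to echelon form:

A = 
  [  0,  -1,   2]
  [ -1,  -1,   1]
Row operations:
Swap R1 ↔ R2

Resulting echelon form:
REF = 
  [ -1,  -1,   1]
  [  0,  -1,   2]

Rank = 2 (number of non-zero pivot rows).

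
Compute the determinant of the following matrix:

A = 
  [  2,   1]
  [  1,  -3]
For a 2×2 matrix, det = ad - bc = (2)(-3) - (1)(1) = -7

det(A) = -7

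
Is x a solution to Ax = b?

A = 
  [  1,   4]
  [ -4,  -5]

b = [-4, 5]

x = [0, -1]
Yes

Ax = [-4, 5] = b ✓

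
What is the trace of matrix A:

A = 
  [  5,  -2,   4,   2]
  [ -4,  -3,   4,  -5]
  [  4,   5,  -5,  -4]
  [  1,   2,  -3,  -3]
-6

tr(A) = 5 + -3 + -5 + -3 = -6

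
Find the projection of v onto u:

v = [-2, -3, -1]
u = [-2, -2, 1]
v·u = (-2)(-2) + (-3)(-2) + (-1)(1) = 9
u·u = (-2)² + (-2)² + (1)² = 9
proj_u(v) = (v·u / u·u) × u = (9/9) × u = (1) × u

proj_u(v) = [-2, -2, 1]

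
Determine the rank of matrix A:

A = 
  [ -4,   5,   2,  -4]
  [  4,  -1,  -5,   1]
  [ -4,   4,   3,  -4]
Row reduce:
R2 → R2 + (1)·R1
R3 → R3 - (1)·R1
R3 → R3 + (1/4)·R2
REF = 
  [  -4,    5,    2,   -4]
  [   0,    4,   -3,   -3]
  [   0,    0,  1/4, -3/4]
Pivot columns: 1, 2, 3 → 3 pivots.

rank(A) = 3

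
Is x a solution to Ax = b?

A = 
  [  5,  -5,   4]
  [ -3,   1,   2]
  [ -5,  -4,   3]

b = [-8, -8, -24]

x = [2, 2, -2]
Yes

Ax = [-8, -8, -24] = b ✓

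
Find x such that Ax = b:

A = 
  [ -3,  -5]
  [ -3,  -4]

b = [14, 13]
Row reduce the augmented matrix [A|b]:
R2 → R2 - (1)·R1
REF = 
  [ -3,  -5,  14]
  [  0,   1,  -1]

Back-substitution:
x₂ = (-1) / 1 = -1
x₁ = (14 - (-5)(-1)) / (-3) = -3

x = [-3, -1]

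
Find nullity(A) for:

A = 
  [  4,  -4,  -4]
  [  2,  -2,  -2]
nullity(A) = 2

Row reduce:
R2 → R2 - (1/2)·R1
REF = 
  [  4,  -4,  -4]
  [  0,   0,   0]
Pivot columns: 1 → 1 pivot.
rank(A) = 1, so nullity(A) = 3 - 1 = 2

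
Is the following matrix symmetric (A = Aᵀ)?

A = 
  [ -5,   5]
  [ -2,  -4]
No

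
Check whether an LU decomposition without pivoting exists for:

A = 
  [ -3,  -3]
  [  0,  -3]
Yes.
A[1,1] = -3 ≠ 0, so Gaussian elimination proceeds without a row swap: multiplier ℓ₂₁ = (0)/(-3) = 0, and U[2,2] = -3 - (0)(-3) = -3.
L = 
  [  1,   0]
  [  0,   1]
U = 
  [ -3,  -3]
  [  0,  -3]
Check row 2 of LU: [(0)(-3), (0)(-3) + (-3)] = [0, -3] = row 2 of A ✓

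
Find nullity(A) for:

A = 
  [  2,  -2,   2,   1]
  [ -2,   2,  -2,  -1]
nullity(A) = 3

Row reduce:
R2 → R2 + (1)·R1
REF = 
  [  2,  -2,   2,   1]
  [  0,   0,   0,   0]
Pivot columns: 1 → 1 pivot.
rank(A) = 1, so nullity(A) = 4 - 1 = 3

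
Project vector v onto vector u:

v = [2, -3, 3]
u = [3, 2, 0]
v·u = (2)(3) + (-3)(2) + (3)(0) = 0
u·u = (3)² + (2)² + (0)² = 13
proj_u(v) = (v·u / u·u) × u = (0/13) × u = (0) × u

proj_u(v) = [0, 0, 0]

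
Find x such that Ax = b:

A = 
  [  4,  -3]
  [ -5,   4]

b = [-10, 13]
Row reduce the augmented matrix [A|b]:
R2 → R2 + (5/4)·R1
REF = 
  [  4,  -3, -10]
  [  0, 1/4, 1/2]

Back-substitution:
x₂ = (1/2) / (1/4) = 2
x₁ = (-10 - (-3)(2)) / 4 = -1

x = [-1, 2]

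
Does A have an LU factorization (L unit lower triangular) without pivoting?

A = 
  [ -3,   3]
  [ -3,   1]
Yes.
A[1,1] = -3 ≠ 0, so Gaussian elimination proceeds without a row swap: multiplier ℓ₂₁ = (-3)/(-3) = 1, and U[2,2] = 1 - (1)(3) = -2.
L = 
  [  1,   0]
  [  1,   1]
U = 
  [ -3,   3]
  [  0,  -2]
Check row 2 of LU: [(1)(-3), (1)(3) + (-2)] = [-3, 1] = row 2 of A ✓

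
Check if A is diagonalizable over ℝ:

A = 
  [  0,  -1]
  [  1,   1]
No

tr(A) = 1, det(A) = 1
Characteristic polynomial: λ² - tr(A)λ + det(A) = λ² - λ + 1
λ² - λ + 1 = 0  ⇒  λ = (1 ± √((-1)² - 4·(1)))/2 = (1 ± √(-3))/2
  = (1 + i√3)/2,  (1 - i√3)/2
Eigenvalues: (1 + i√3)/2, (1 - i√3)/2  (≈ 0.5 + 0.866i, 0.5 - 0.866i)
Has complex eigenvalues (not diagonalizable over ℝ).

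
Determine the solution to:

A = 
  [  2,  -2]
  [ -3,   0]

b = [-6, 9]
x = [-3, 0]

Row reduce the augmented matrix [A|b]:
R2 → R2 + (3/2)·R1
REF = 
  [  2,  -2,  -6]
  [  0,  -3,   0]

Back-substitution:
x₂ = 0 / (-3) = 0
x₁ = (-6 - (-2)(0)) / 2 = -3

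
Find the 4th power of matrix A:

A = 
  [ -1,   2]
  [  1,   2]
A^4 = 
  [ 11,  18]
  [  9,  38]

A² = A·A:
A²[1,1] = (-1)(-1) + (2)(1) = 3
A²[1,2] = (-1)(2) + (2)(2) = 2
A²[2,1] = (1)(-1) + (2)(1) = 1
A²[2,2] = (1)(2) + (2)(2) = 6
A² = 
  [  3,   2]
  [  1,   6]

A^3 = A^2·A:
A^3[1,1] = (3)(-1) + (2)(1) = -1
A^3[1,2] = (3)(2) + (2)(2) = 10
A^3[2,1] = (1)(-1) + (6)(1) = 5
A^3[2,2] = (1)(2) + (6)(2) = 14
A^3 = 
  [ -1,  10]
  [  5,  14]

A^4 = A^3·A:
A^4[1,1] = (-1)(-1) + (10)(1) = 11
A^4[1,2] = (-1)(2) + (10)(2) = 18
A^4[2,1] = (5)(-1) + (14)(1) = 9
A^4[2,2] = (5)(2) + (14)(2) = 38
A^4 = 
  [ 11,  18]
  [  9,  38]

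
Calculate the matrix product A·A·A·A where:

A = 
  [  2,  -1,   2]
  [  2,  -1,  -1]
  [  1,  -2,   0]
A² = A·A:
A²[1,1] = (2)(2) + (-1)(2) + (2)(1) = 4
A²[1,2] = (2)(-1) + (-1)(-1) + (2)(-2) = -5
A²[1,3] = (2)(2) + (-1)(-1) + (2)(0) = 5
A²[2,1] = (2)(2) + (-1)(2) + (-1)(1) = 1
A²[2,2] = (2)(-1) + (-1)(-1) + (-1)(-2) = 1
A²[2,3] = (2)(2) + (-1)(-1) + (-1)(0) = 5
A²[3,1] = (1)(2) + (-2)(2) + (0)(1) = -2
A²[3,2] = (1)(-1) + (-2)(-1) + (0)(-2) = 1
A²[3,3] = (1)(2) + (-2)(-1) + (0)(0) = 4
A² = 
  [  4,  -5,   5]
  [  1,   1,   5]
  [ -2,   1,   4]

A^3 = A^2·A:
A^3[1,1] = (4)(2) + (-5)(2) + (5)(1) = 3
A^3[1,2] = (4)(-1) + (-5)(-1) + (5)(-2) = -9
A^3[1,3] = (4)(2) + (-5)(-1) + (5)(0) = 13
A^3[2,1] = (1)(2) + (1)(2) + (5)(1) = 9
A^3[2,2] = (1)(-1) + (1)(-1) + (5)(-2) = -12
A^3[2,3] = (1)(2) + (1)(-1) + (5)(0) = 1
A^3[3,1] = (-2)(2) + (1)(2) + (4)(1) = 2
A^3[3,2] = (-2)(-1) + (1)(-1) + (4)(-2) = -7
A^3[3,3] = (-2)(2) + (1)(-1) + (4)(0) = -5
A^3 = 
  [  3,  -9,  13]
  [  9, -12,   1]
  [  2,  -7,  -5]

A^4 = A^3·A:
A^4[1,1] = (3)(2) + (-9)(2) + (13)(1) = 1
A^4[1,2] = (3)(-1) + (-9)(-1) + (13)(-2) = -20
A^4[1,3] = (3)(2) + (-9)(-1) + (13)(0) = 15
A^4[2,1] = (9)(2) + (-12)(2) + (1)(1) = -5
A^4[2,2] = (9)(-1) + (-12)(-1) + (1)(-2) = 1
A^4[2,3] = (9)(2) + (-12)(-1) + (1)(0) = 30
A^4[3,1] = (2)(2) + (-7)(2) + (-5)(1) = -15
A^4[3,2] = (2)(-1) + (-7)(-1) + (-5)(-2) = 15
A^4[3,3] = (2)(2) + (-7)(-1) + (-5)(0) = 11
A^4 = 
  [  1, -20,  15]
  [ -5,   1,  30]
  [-15,  15,  11]

Therefore
A^4 = 
  [  1, -20,  15]
  [ -5,   1,  30]
  [-15,  15,  11]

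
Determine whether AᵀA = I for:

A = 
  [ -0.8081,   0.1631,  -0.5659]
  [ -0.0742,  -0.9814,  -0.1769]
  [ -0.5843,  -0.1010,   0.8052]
Yes

AᵀA = 
  [  0.9999,   0,   0]
  [  0,   0.9999,   0]
  [  0,   0,   0.9999]
≈ I (equal to I up to the 4-dp rounding of the entries)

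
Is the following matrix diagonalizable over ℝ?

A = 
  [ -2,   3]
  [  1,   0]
Yes

tr(A) = -2, det(A) = -3
Characteristic polynomial: λ² - tr(A)λ + det(A) = λ² + 2λ - 3
λ² + 2λ - 3 = (λ + 3)(λ - 1)
Eigenvalues: 1, -3
λ=-3: alg. mult. = 1, geom. mult. = 2 - rank(A - (-3)I) = 2 - 1 = 1
λ=1: alg. mult. = 1, geom. mult. = 2 - rank(A - (1)I) = 2 - 1 = 1
Sum of geometric multiplicities equals n, so A has n independent eigenvectors.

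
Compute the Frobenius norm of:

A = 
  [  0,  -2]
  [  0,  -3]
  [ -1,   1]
||A||_F = 3.873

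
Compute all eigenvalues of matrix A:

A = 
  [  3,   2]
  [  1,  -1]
λ = 1 + √6, 1 - √6  (≈ 3.449, -1.449)

tr(A) = 2, det(A) = -5
Characteristic polynomial: λ² - tr(A)λ + det(A) = λ² - 2λ - 5
λ² - 2λ - 5 = 0  ⇒  λ = (2 ± √((-2)² - 4·(-5)))/2 = (2 ± √(24))/2
  = 1 + √6,  1 - √6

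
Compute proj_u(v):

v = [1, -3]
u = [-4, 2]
proj_u(v) = [2, -1]

v·u = (1)(-4) + (-3)(2) = -10
u·u = (-4)² + (2)² = 20
proj_u(v) = (v·u / u·u) × u = (-10/20) × u = (-1/2) × u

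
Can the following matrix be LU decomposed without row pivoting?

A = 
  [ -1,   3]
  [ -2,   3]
Yes.
A[1,1] = -1 ≠ 0, so Gaussian elimination proceeds without a row swap: multiplier ℓ₂₁ = (-2)/(-1) = 2, and U[2,2] = 3 - (2)(3) = -3.
L = 
  [  1,   0]
  [  2,   1]
U = 
  [ -1,   3]
  [  0,  -3]
Check row 2 of LU: [(2)(-1), (2)(3) + (-3)] = [-2, 3] = row 2 of A ✓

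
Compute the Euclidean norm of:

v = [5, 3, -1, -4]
7.141

||v||₂ = √((5)² + (3)² + (-1)² + (-4)²) = √51 = 7.141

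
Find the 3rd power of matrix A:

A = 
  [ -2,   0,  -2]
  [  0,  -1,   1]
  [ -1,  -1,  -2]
A² = A·A:
A²[1,1] = (-2)(-2) + (0)(0) + (-2)(-1) = 6
A²[1,2] = (-2)(0) + (0)(-1) + (-2)(-1) = 2
A²[1,3] = (-2)(-2) + (0)(1) + (-2)(-2) = 8
A²[2,1] = (0)(-2) + (-1)(0) + (1)(-1) = -1
A²[2,2] = (0)(0) + (-1)(-1) + (1)(-1) = 0
A²[2,3] = (0)(-2) + (-1)(1) + (1)(-2) = -3
A²[3,1] = (-1)(-2) + (-1)(0) + (-2)(-1) = 4
A²[3,2] = (-1)(0) + (-1)(-1) + (-2)(-1) = 3
A²[3,3] = (-1)(-2) + (-1)(1) + (-2)(-2) = 5
A² = 
  [  6,   2,   8]
  [ -1,   0,  -3]
  [  4,   3,   5]

A^3 = A^2·A:
A^3[1,1] = (6)(-2) + (2)(0) + (8)(-1) = -20
A^3[1,2] = (6)(0) + (2)(-1) + (8)(-1) = -10
A^3[1,3] = (6)(-2) + (2)(1) + (8)(-2) = -26
A^3[2,1] = (-1)(-2) + (0)(0) + (-3)(-1) = 5
A^3[2,2] = (-1)(0) + (0)(-1) + (-3)(-1) = 3
A^3[2,3] = (-1)(-2) + (0)(1) + (-3)(-2) = 8
A^3[3,1] = (4)(-2) + (3)(0) + (5)(-1) = -13
A^3[3,2] = (4)(0) + (3)(-1) + (5)(-1) = -8
A^3[3,3] = (4)(-2) + (3)(1) + (5)(-2) = -15
A^3 = 
  [-20, -10, -26]
  [  5,   3,   8]
  [-13,  -8, -15]

Therefore
A^3 = 
  [-20, -10, -26]
  [  5,   3,   8]
  [-13,  -8, -15]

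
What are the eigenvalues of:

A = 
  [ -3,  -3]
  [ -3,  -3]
tr(A) = -6, det(A) = 0
Characteristic polynomial: λ² - tr(A)λ + det(A) = λ² + 6λ
λ² + 6λ = λ(λ + 6)

λ = 0, -6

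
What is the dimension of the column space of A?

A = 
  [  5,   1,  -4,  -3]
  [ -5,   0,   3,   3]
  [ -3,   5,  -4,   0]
dim(Col(A)) = 3

Row reduce:
R2 → R2 + (1)·R1
R3 → R3 + (3/5)·R1
R3 → R3 - (28/5)·R2
REF = 
  [   5,    1,   -4,   -3]
  [   0,    1,   -1,    0]
  [   0,    0, -4/5, -9/5]
Pivot columns: 1, 2, 3 → 3 pivots.
dim(Col(A)) = number of pivot columns = 3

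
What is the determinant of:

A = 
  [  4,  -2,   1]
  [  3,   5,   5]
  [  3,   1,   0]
Cofactor expansion along row 1:
det(A) = (4)·((5)(0) - (5)(1)) - (-2)·((3)(0) - (5)(3)) + (1)·((3)(1) - (5)(3))
  = (4)(-5) - (-2)(-15) + (1)(-12)
  = -62

det(A) = -62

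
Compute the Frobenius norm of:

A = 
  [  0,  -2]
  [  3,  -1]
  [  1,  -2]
||A||_F = 4.359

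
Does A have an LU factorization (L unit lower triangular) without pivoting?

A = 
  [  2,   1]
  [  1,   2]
Yes.
A[1,1] = 2 ≠ 0, so Gaussian elimination proceeds without a row swap: multiplier ℓ₂₁ = (1)/(2) = 1/2, and U[2,2] = 2 - (1/2)(1) = 3/2.
L = 
  [  1,   0]
  [1/2,   1]
U = 
  [  2,   1]
  [  0, 3/2]
Check row 2 of LU: [(1/2)(2), (1/2)(1) + (3/2)] = [1, 2] = row 2 of A ✓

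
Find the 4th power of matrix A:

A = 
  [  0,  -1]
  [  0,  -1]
A² = A·A:
A²[1,1] = (0)(0) + (-1)(0) = 0
A²[1,2] = (0)(-1) + (-1)(-1) = 1
A²[2,1] = (0)(0) + (-1)(0) = 0
A²[2,2] = (0)(-1) + (-1)(-1) = 1
A² = 
  [  0,   1]
  [  0,   1]

A^3 = A^2·A:
A^3[1,1] = (0)(0) + (1)(0) = 0
A^3[1,2] = (0)(-1) + (1)(-1) = -1
A^3[2,1] = (0)(0) + (1)(0) = 0
A^3[2,2] = (0)(-1) + (1)(-1) = -1
A^3 = 
  [  0,  -1]
  [  0,  -1]

A^4 = A^3·A:
A^4[1,1] = (0)(0) + (-1)(0) = 0
A^4[1,2] = (0)(-1) + (-1)(-1) = 1
A^4[2,1] = (0)(0) + (-1)(0) = 0
A^4[2,2] = (0)(-1) + (-1)(-1) = 1
A^4 = 
  [  0,   1]
  [  0,   1]

Therefore
A^4 = 
  [  0,   1]
  [  0,   1]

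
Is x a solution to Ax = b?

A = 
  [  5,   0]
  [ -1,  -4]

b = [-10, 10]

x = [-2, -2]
Yes

Ax = [-10, 10] = b ✓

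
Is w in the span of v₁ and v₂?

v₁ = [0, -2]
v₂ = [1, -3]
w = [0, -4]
Yes

Form the augmented matrix and row-reduce:
[v₁|v₂|w] = 
  [  0,   1,   0]
  [ -2,  -3,  -4]
Swap R1 ↔ R2
REF = 
  [ -2,  -3,  -4]
  [  0,   1,   0]

No row of the form [0 0 | nonzero], so the system is consistent. Back-substitution gives c₁ = 2, c₂ = 0: w = (2)·v₁ + (0)·v₂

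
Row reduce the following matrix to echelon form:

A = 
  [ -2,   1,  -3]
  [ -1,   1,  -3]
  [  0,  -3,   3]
Row operations:
R2 → R2 - (1/2)·R1
R3 → R3 + (6)·R2

Resulting echelon form:
REF = 
  [  -2,    1,   -3]
  [   0,  1/2, -3/2]
  [   0,    0,   -6]

Rank = 3 (number of non-zero pivot rows).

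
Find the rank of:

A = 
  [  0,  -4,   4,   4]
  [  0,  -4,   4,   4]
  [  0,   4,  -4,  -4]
rank(A) = 1

Row reduce:
R2 → R2 - (1)·R1
R3 → R3 + (1)·R1
REF = 
  [  0,  -4,   4,   4]
  [  0,   0,   0,   0]
  [  0,   0,   0,   0]
Pivot columns: 2 → 1 pivot.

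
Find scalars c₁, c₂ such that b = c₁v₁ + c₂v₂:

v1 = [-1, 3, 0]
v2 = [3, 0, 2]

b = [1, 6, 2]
c1 = 2, c2 = 1

b = 2·v1 + 1·v2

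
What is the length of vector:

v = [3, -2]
3.606

||v||₂ = √((3)² + (-2)²) = √13 = 3.606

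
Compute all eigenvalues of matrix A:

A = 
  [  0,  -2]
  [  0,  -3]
λ = 0, -3

tr(A) = -3, det(A) = 0
Characteristic polynomial: λ² - tr(A)λ + det(A) = λ² + 3λ
λ² + 3λ = λ(λ + 3)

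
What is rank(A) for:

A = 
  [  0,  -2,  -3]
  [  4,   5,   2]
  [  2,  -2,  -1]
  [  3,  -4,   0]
rank(A) = 3

Row reduce:
Swap R1 ↔ R2
R3 → R3 - (1/2)·R1
R4 → R4 - (3/4)·R1
R3 → R3 - (9/4)·R2
R4 → R4 - (31/8)·R2
R4 → R4 - (81/38)·R3
REF = 
  [   4,    5,    2]
  [   0,   -2,   -3]
  [   0,    0, 19/4]
  [   0,    0,    0]
Pivot columns: 1, 2, 3 → 3 pivots.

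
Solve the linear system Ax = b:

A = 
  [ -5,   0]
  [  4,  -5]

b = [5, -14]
x = [-1, 2]

Row reduce the augmented matrix [A|b]:
R2 → R2 + (4/5)·R1
REF = 
  [ -5,   0,   5]
  [  0,  -5, -10]

Back-substitution:
x₂ = (-10) / (-5) = 2
x₁ = (5 - (0)(2)) / (-5) = -1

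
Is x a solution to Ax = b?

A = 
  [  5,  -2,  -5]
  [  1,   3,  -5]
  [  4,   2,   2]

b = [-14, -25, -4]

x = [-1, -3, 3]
Yes

Ax = [-14, -25, -4] = b ✓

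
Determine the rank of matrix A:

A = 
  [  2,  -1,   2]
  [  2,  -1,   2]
rank(A) = 1

Row reduce:
R2 → R2 - (1)·R1
REF = 
  [  2,  -1,   2]
  [  0,   0,   0]
Pivot columns: 1 → 1 pivot.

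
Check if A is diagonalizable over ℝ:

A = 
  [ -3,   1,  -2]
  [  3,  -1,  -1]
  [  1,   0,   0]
No

Characteristic polynomial: det(λI - A) = λ³ + 4λ² + 2λ + 3
By the rational root theorem any rational root is an integer dividing 3; none of those is a root, so p(λ) has no rational roots and hence (being an irreducible cubic) no repeated roots.
Discriminant of the cubic: Δ = -547
Δ < 0 ⇒ one real eigenvalue and a complex-conjugate pair: λ ≈ -3.678, -0.161 + 0.8887i, -0.161 - 0.8887i
Has complex eigenvalues (not diagonalizable over ℝ).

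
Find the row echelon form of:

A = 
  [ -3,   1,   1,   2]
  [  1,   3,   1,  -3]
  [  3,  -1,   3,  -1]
Row operations:
R2 → R2 + (1/3)·R1
R3 → R3 + (1)·R1

Resulting echelon form:
REF = 
  [  -3,    1,    1,    2]
  [   0, 10/3,  4/3, -7/3]
  [   0,    0,    4,    1]

Rank = 3 (number of non-zero pivot rows).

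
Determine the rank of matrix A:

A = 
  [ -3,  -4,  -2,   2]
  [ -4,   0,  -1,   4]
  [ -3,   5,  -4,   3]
rank(A) = 3

Row reduce:
R2 → R2 - (4/3)·R1
R3 → R3 - (1)·R1
R3 → R3 - (27/16)·R2
REF = 
  [    -3,     -4,     -2,      2]
  [     0,   16/3,    5/3,    4/3]
  [     0,      0, -77/16,   -5/4]
Pivot columns: 1, 2, 3 → 3 pivots.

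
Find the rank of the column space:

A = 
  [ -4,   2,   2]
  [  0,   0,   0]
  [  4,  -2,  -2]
Row reduce:
R3 → R3 + (1)·R1
REF = 
  [ -4,   2,   2]
  [  0,   0,   0]
  [  0,   0,   0]
Pivot columns: 1 → 1 pivot.
dim(Col(A)) = number of pivot columns = 1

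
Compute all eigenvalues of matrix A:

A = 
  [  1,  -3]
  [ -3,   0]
tr(A) = 1, det(A) = -9
Characteristic polynomial: λ² - tr(A)λ + det(A) = λ² - λ - 9
λ² - λ - 9 = 0  ⇒  λ = (1 ± √((-1)² - 4·(-9)))/2 = (1 ± √(37))/2
  = (1 + √37)/2,  (1 - √37)/2

λ = (1 + √37)/2, (1 - √37)/2  (≈ 3.541, -2.541)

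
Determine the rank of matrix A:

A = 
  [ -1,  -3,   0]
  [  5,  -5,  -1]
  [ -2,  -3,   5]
rank(A) = 3

Row reduce:
R2 → R2 + (5)·R1
R3 → R3 - (2)·R1
R3 → R3 + (3/20)·R2
REF = 
  [   -1,    -3,     0]
  [    0,   -20,    -1]
  [    0,     0, 97/20]
Pivot columns: 1, 2, 3 → 3 pivots.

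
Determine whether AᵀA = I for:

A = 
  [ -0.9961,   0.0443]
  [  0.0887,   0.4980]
No

AᵀA = 
  [  1.0001,   0]
  [  0,   0.2500]
≠ I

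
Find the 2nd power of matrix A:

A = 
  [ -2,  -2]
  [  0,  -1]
A² = A·A:
A²[1,1] = (-2)(-2) + (-2)(0) = 4
A²[1,2] = (-2)(-2) + (-2)(-1) = 6
A²[2,1] = (0)(-2) + (-1)(0) = 0
A²[2,2] = (0)(-2) + (-1)(-1) = 1
A² = 
  [  4,   6]
  [  0,   1]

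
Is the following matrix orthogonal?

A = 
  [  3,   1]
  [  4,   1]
No

AᵀA = 
  [ 25,   7]
  [  7,   2]
≠ I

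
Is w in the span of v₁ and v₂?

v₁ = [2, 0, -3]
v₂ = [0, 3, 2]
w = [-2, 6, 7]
Yes

Form the augmented matrix and row-reduce:
[v₁|v₂|w] = 
  [  2,   0,  -2]
  [  0,   3,   6]
  [ -3,   2,   7]
R3 → R3 + (3/2)·R1
R3 → R3 - (2/3)·R2
REF = 
  [  2,   0,  -2]
  [  0,   3,   6]
  [  0,   0,   0]

No row of the form [0 0 | nonzero], so the system is consistent. Back-substitution gives c₁ = -1, c₂ = 2: w = (-1)·v₁ + (2)·v₂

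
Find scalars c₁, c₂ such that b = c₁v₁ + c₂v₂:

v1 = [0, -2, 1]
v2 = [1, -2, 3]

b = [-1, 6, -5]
c1 = -2, c2 = -1

b = -2·v1 + -1·v2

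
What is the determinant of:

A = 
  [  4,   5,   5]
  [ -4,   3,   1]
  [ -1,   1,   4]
114

Cofactor expansion along row 1:
det(A) = (4)·((3)(4) - (1)(1)) - (5)·((-4)(4) - (1)(-1)) + (5)·((-4)(1) - (3)(-1))
  = (4)(11) - (5)(-15) + (5)(-1)
  = 114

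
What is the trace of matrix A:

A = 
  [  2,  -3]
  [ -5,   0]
2

tr(A) = 2 + 0 = 2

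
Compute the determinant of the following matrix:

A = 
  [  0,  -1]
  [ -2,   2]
For a 2×2 matrix, det = ad - bc = (0)(2) - (-1)(-2) = -2

det(A) = -2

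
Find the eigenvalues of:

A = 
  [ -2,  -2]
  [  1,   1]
tr(A) = -1, det(A) = 0
Characteristic polynomial: λ² - tr(A)λ + det(A) = λ² + λ
λ² + λ = λ(λ + 1)

λ = 0, -1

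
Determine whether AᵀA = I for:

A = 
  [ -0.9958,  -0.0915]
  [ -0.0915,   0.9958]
Yes

AᵀA = 
  [  1,   0]
  [  0,   1]
≈ I (equal to I up to the 4-dp rounding of the entries)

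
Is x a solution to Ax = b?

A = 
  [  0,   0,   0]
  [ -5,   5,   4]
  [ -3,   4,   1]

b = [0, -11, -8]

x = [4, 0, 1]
No

Ax = [0, -16, -11] ≠ b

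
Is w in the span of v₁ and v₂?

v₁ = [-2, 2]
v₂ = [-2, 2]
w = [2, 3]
No

Form the augmented matrix and row-reduce:
[v₁|v₂|w] = 
  [ -2,  -2,   2]
  [  2,   2,   3]
R2 → R2 + (1)·R1
REF = 
  [ -2,  -2,   2]
  [  0,   0,   5]

Row 2 reads [0 0 | 5], i.e. 0 = 5, so the system is inconsistent and w ∉ span{v₁, v₂}.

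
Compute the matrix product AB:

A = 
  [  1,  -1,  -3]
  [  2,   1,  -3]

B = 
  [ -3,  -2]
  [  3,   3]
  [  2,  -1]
AB = 
  [-12,  -2]
  [ -9,   2]

A is 2×3 and B is 3×2, so AB is 2×2. Each entry is (row of A)·(column of B):
AB[1,1] = (1)(-3) + (-1)(3) + (-3)(2) = -12
AB[1,2] = (1)(-2) + (-1)(3) + (-3)(-1) = -2
AB[2,1] = (2)(-3) + (1)(3) + (-3)(2) = -9
AB[2,2] = (2)(-2) + (1)(3) + (-3)(-1) = 2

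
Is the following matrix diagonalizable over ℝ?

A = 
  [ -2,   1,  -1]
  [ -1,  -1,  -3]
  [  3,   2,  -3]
No

Characteristic polynomial: det(λI - A) = λ³ + 6λ² + 21λ + 31
By the rational root theorem any rational root is an integer dividing 31; none of those is a root, so p(λ) has no rational roots and hence (being an irreducible cubic) no repeated roots.
Discriminant of the cubic: Δ = -3591
Δ < 0 ⇒ one real eigenvalue and a complex-conjugate pair: λ ≈ -1.731 + 3.036i, -1.731 - 3.036i, -2.538
Has complex eigenvalues (not diagonalizable over ℝ).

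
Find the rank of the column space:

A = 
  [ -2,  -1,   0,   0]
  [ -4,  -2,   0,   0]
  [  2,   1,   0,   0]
dim(Col(A)) = 1

Row reduce:
R2 → R2 - (2)·R1
R3 → R3 + (1)·R1
REF = 
  [ -2,  -1,   0,   0]
  [  0,   0,   0,   0]
  [  0,   0,   0,   0]
Pivot columns: 1 → 1 pivot.
dim(Col(A)) = number of pivot columns = 1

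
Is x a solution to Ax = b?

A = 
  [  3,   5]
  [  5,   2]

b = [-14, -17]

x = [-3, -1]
Yes

Ax = [-14, -17] = b ✓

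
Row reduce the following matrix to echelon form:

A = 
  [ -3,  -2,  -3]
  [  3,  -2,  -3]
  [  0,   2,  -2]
Row operations:
R2 → R2 + (1)·R1
R3 → R3 + (1/2)·R2

Resulting echelon form:
REF = 
  [ -3,  -2,  -3]
  [  0,  -4,  -6]
  [  0,   0,  -5]

Rank = 3 (number of non-zero pivot rows).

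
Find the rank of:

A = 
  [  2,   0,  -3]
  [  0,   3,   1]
Row reduce:
(no row operations needed)
REF = 
  [  2,   0,  -3]
  [  0,   3,   1]
Pivot columns: 1, 2 → 2 pivots.

rank(A) = 2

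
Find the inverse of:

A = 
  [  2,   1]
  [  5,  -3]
det(A) = (2)(-3) - (1)(5) = -11
For a 2×2 matrix, A⁻¹ = (1/det(A)) · [[d, -b], [-c, a]]
    = (-1/11) · [[-3, -1], [-5, 2]]

A⁻¹ = 
  [ 3/11,  1/11]
  [ 5/11, -2/11]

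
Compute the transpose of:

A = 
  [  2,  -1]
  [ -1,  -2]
Aᵀ = 
  [  2,  -1]
  [ -1,  -2]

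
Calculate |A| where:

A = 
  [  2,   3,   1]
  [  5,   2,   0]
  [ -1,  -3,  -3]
20

Cofactor expansion along row 1:
det(A) = (2)·((2)(-3) - (0)(-3)) - (3)·((5)(-3) - (0)(-1)) + (1)·((5)(-3) - (2)(-1))
  = (2)(-6) - (3)(-15) + (1)(-13)
  = 20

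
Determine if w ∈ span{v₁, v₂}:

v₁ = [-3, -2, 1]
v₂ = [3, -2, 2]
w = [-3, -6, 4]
Yes

Form the augmented matrix and row-reduce:
[v₁|v₂|w] = 
  [ -3,   3,  -3]
  [ -2,  -2,  -6]
  [  1,   2,   4]
R2 → R2 - (2/3)·R1
R3 → R3 + (1/3)·R1
R3 → R3 + (3/4)·R2
REF = 
  [ -3,   3,  -3]
  [  0,  -4,  -4]
  [  0,   0,   0]

No row of the form [0 0 | nonzero], so the system is consistent. Back-substitution gives c₁ = 2, c₂ = 1: w = (2)·v₁ + (1)·v₂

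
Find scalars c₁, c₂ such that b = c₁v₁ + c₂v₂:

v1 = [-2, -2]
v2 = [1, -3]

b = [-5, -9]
c1 = 3, c2 = 1

b = 3·v1 + 1·v2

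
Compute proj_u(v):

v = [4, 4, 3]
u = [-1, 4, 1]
proj_u(v) = [-5/6, 10/3, 5/6]

v·u = (4)(-1) + (4)(4) + (3)(1) = 15
u·u = (-1)² + (4)² + (1)² = 18
proj_u(v) = (v·u / u·u) × u = (15/18) × u = (5/6) × u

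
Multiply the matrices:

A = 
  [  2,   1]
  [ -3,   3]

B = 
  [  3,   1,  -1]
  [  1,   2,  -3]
A is 2×2 and B is 2×3, so AB is 2×3. Each entry is (row of A)·(column of B):
AB[1,1] = (2)(3) + (1)(1) = 7
AB[1,2] = (2)(1) + (1)(2) = 4
AB[1,3] = (2)(-1) + (1)(-3) = -5
AB[2,1] = (-3)(3) + (3)(1) = -6
AB[2,2] = (-3)(1) + (3)(2) = 3
AB[2,3] = (-3)(-1) + (3)(-3) = -6

AB = 
  [  7,   4,  -5]
  [ -6,   3,  -6]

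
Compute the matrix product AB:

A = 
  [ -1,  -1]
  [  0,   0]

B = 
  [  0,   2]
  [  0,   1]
AB = 
  [  0,  -3]
  [  0,   0]

A is 2×2 and B is 2×2, so AB is 2×2. Each entry is (row of A)·(column of B):
AB[1,1] = (-1)(0) + (-1)(0) = 0
AB[1,2] = (-1)(2) + (-1)(1) = -3
AB[2,1] = (0)(0) + (0)(0) = 0
AB[2,2] = (0)(2) + (0)(1) = 0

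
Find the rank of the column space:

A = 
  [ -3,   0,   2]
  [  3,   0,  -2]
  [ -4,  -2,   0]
Row reduce:
R2 → R2 + (1)·R1
R3 → R3 - (4/3)·R1
Swap R2 ↔ R3
REF = 
  [  -3,    0,    2]
  [   0,   -2, -8/3]
  [   0,    0,    0]
Pivot columns: 1, 2 → 2 pivots.
dim(Col(A)) = number of pivot columns = 2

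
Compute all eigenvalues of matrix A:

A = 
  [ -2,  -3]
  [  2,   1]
tr(A) = -1, det(A) = 4
Characteristic polynomial: λ² - tr(A)λ + det(A) = λ² + λ + 4
λ² + λ + 4 = 0  ⇒  λ = (-1 ± √((1)² - 4·(4)))/2 = (-1 ± √(-15))/2
  = (-1 + i√15)/2,  (-1 - i√15)/2

λ = (-1 + i√15)/2, (-1 - i√15)/2  (≈ -0.5 + 1.936i, -0.5 - 1.936i)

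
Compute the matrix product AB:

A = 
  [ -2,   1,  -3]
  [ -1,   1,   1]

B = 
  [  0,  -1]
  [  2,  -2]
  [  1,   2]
AB = 
  [ -1,  -6]
  [  3,   1]

A is 2×3 and B is 3×2, so AB is 2×2. Each entry is (row of A)·(column of B):
AB[1,1] = (-2)(0) + (1)(2) + (-3)(1) = -1
AB[1,2] = (-2)(-1) + (1)(-2) + (-3)(2) = -6
AB[2,1] = (-1)(0) + (1)(2) + (1)(1) = 3
AB[2,2] = (-1)(-1) + (1)(-2) + (1)(2) = 1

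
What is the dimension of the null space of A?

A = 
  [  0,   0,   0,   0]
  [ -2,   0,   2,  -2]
nullity(A) = 3

Row reduce:
Swap R1 ↔ R2
REF = 
  [ -2,   0,   2,  -2]
  [  0,   0,   0,   0]
Pivot columns: 1 → 1 pivot.
rank(A) = 1, so nullity(A) = 4 - 1 = 3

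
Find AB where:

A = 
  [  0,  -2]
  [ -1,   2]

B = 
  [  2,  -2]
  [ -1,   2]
AB = 
  [  2,  -4]
  [ -4,   6]

A is 2×2 and B is 2×2, so AB is 2×2. Each entry is (row of A)·(column of B):
AB[1,1] = (0)(2) + (-2)(-1) = 2
AB[1,2] = (0)(-2) + (-2)(2) = -4
AB[2,1] = (-1)(2) + (2)(-1) = -4
AB[2,2] = (-1)(-2) + (2)(2) = 6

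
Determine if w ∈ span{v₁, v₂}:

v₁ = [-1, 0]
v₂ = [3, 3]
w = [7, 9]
Yes

Form the augmented matrix and row-reduce:
[v₁|v₂|w] = 
  [ -1,   3,   7]
  [  0,   3,   9]
(already in echelon form — no row operations needed)

No row of the form [0 0 | nonzero], so the system is consistent. Back-substitution gives c₁ = 2, c₂ = 3: w = (2)·v₁ + (3)·v₂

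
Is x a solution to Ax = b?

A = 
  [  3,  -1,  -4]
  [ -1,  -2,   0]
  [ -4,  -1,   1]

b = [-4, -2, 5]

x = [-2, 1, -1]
No

Ax = [-3, 0, 6] ≠ b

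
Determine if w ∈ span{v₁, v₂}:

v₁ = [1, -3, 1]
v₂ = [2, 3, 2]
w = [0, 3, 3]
No

Form the augmented matrix and row-reduce:
[v₁|v₂|w] = 
  [  1,   2,   0]
  [ -3,   3,   3]
  [  1,   2,   3]
R2 → R2 + (3)·R1
R3 → R3 - (1)·R1
REF = 
  [  1,   2,   0]
  [  0,   9,   3]
  [  0,   0,   3]

Row 3 reads [0 0 | 3], i.e. 0 = 3, so the system is inconsistent and w ∉ span{v₁, v₂}.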